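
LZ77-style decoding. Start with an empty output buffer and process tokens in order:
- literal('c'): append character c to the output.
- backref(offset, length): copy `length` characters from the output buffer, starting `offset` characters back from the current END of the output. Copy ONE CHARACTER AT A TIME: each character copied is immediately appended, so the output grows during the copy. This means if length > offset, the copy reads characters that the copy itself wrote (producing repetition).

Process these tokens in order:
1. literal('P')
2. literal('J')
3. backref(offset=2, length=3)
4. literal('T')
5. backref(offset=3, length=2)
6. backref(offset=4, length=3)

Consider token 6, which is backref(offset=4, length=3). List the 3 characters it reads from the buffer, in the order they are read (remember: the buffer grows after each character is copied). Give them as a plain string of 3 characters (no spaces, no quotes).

Token 1: literal('P'). Output: "P"
Token 2: literal('J'). Output: "PJ"
Token 3: backref(off=2, len=3) (overlapping!). Copied 'PJP' from pos 0. Output: "PJPJP"
Token 4: literal('T'). Output: "PJPJPT"
Token 5: backref(off=3, len=2). Copied 'JP' from pos 3. Output: "PJPJPTJP"
Token 6: backref(off=4, len=3). Buffer before: "PJPJPTJP" (len 8)
  byte 1: read out[4]='P', append. Buffer now: "PJPJPTJPP"
  byte 2: read out[5]='T', append. Buffer now: "PJPJPTJPPT"
  byte 3: read out[6]='J', append. Buffer now: "PJPJPTJPPTJ"

Answer: PTJ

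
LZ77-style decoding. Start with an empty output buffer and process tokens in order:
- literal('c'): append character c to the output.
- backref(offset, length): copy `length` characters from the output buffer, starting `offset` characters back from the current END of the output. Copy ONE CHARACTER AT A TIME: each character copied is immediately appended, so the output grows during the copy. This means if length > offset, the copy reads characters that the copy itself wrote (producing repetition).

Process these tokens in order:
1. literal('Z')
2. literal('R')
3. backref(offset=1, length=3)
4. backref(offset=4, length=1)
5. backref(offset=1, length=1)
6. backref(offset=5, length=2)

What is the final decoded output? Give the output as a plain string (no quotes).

Answer: ZRRRRRRRR

Derivation:
Token 1: literal('Z'). Output: "Z"
Token 2: literal('R'). Output: "ZR"
Token 3: backref(off=1, len=3) (overlapping!). Copied 'RRR' from pos 1. Output: "ZRRRR"
Token 4: backref(off=4, len=1). Copied 'R' from pos 1. Output: "ZRRRRR"
Token 5: backref(off=1, len=1). Copied 'R' from pos 5. Output: "ZRRRRRR"
Token 6: backref(off=5, len=2). Copied 'RR' from pos 2. Output: "ZRRRRRRRR"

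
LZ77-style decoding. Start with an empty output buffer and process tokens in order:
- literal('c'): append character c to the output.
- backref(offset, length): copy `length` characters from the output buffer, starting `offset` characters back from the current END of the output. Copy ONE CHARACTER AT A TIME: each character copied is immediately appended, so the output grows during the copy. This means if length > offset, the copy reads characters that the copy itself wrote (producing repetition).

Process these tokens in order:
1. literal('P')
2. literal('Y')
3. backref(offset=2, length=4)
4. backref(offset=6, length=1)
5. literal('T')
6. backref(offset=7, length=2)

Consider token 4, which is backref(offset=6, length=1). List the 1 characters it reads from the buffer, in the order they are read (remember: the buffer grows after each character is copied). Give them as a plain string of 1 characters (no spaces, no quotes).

Token 1: literal('P'). Output: "P"
Token 2: literal('Y'). Output: "PY"
Token 3: backref(off=2, len=4) (overlapping!). Copied 'PYPY' from pos 0. Output: "PYPYPY"
Token 4: backref(off=6, len=1). Buffer before: "PYPYPY" (len 6)
  byte 1: read out[0]='P', append. Buffer now: "PYPYPYP"

Answer: P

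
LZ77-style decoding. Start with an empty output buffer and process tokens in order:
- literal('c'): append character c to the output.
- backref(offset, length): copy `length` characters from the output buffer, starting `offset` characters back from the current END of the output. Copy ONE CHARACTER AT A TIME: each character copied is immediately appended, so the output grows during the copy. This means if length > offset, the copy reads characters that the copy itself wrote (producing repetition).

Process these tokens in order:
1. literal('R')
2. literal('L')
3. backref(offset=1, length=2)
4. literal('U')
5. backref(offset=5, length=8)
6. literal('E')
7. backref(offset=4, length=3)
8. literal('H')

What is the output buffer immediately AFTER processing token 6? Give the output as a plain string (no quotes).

Token 1: literal('R'). Output: "R"
Token 2: literal('L'). Output: "RL"
Token 3: backref(off=1, len=2) (overlapping!). Copied 'LL' from pos 1. Output: "RLLL"
Token 4: literal('U'). Output: "RLLLU"
Token 5: backref(off=5, len=8) (overlapping!). Copied 'RLLLURLL' from pos 0. Output: "RLLLURLLLURLL"
Token 6: literal('E'). Output: "RLLLURLLLURLLE"

Answer: RLLLURLLLURLLE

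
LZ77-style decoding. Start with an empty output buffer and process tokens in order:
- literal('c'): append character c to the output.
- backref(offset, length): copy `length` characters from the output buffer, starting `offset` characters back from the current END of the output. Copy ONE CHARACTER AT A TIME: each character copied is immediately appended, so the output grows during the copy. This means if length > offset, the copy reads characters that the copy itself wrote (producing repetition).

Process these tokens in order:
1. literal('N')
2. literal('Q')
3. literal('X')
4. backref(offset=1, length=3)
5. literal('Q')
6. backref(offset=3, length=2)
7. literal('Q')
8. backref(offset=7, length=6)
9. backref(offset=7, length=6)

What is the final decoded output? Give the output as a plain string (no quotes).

Answer: NQXXXXQXXQXXXQXXQXXXQX

Derivation:
Token 1: literal('N'). Output: "N"
Token 2: literal('Q'). Output: "NQ"
Token 3: literal('X'). Output: "NQX"
Token 4: backref(off=1, len=3) (overlapping!). Copied 'XXX' from pos 2. Output: "NQXXXX"
Token 5: literal('Q'). Output: "NQXXXXQ"
Token 6: backref(off=3, len=2). Copied 'XX' from pos 4. Output: "NQXXXXQXX"
Token 7: literal('Q'). Output: "NQXXXXQXXQ"
Token 8: backref(off=7, len=6). Copied 'XXXQXX' from pos 3. Output: "NQXXXXQXXQXXXQXX"
Token 9: backref(off=7, len=6). Copied 'QXXXQX' from pos 9. Output: "NQXXXXQXXQXXXQXXQXXXQX"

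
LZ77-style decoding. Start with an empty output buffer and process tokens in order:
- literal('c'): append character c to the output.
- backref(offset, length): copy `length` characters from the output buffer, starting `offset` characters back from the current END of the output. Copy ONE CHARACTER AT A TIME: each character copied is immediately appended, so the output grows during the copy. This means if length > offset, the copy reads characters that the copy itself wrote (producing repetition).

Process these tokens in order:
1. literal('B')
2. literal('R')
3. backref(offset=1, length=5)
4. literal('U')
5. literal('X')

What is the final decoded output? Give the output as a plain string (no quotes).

Answer: BRRRRRRUX

Derivation:
Token 1: literal('B'). Output: "B"
Token 2: literal('R'). Output: "BR"
Token 3: backref(off=1, len=5) (overlapping!). Copied 'RRRRR' from pos 1. Output: "BRRRRRR"
Token 4: literal('U'). Output: "BRRRRRRU"
Token 5: literal('X'). Output: "BRRRRRRUX"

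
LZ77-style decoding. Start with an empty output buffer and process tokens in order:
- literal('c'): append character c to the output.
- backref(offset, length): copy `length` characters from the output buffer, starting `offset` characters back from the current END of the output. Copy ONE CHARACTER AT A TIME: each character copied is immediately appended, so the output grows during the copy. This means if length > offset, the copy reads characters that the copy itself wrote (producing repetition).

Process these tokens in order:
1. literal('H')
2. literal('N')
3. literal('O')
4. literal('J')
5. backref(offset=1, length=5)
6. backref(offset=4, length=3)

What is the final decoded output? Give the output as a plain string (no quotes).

Token 1: literal('H'). Output: "H"
Token 2: literal('N'). Output: "HN"
Token 3: literal('O'). Output: "HNO"
Token 4: literal('J'). Output: "HNOJ"
Token 5: backref(off=1, len=5) (overlapping!). Copied 'JJJJJ' from pos 3. Output: "HNOJJJJJJ"
Token 6: backref(off=4, len=3). Copied 'JJJ' from pos 5. Output: "HNOJJJJJJJJJ"

Answer: HNOJJJJJJJJJ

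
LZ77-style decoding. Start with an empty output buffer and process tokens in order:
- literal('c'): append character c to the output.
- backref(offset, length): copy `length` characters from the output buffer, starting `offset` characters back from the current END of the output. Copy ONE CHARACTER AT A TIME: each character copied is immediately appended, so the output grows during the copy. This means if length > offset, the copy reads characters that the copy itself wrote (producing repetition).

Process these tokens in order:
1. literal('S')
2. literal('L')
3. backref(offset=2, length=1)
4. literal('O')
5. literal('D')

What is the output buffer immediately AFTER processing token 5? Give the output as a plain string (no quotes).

Answer: SLSOD

Derivation:
Token 1: literal('S'). Output: "S"
Token 2: literal('L'). Output: "SL"
Token 3: backref(off=2, len=1). Copied 'S' from pos 0. Output: "SLS"
Token 4: literal('O'). Output: "SLSO"
Token 5: literal('D'). Output: "SLSOD"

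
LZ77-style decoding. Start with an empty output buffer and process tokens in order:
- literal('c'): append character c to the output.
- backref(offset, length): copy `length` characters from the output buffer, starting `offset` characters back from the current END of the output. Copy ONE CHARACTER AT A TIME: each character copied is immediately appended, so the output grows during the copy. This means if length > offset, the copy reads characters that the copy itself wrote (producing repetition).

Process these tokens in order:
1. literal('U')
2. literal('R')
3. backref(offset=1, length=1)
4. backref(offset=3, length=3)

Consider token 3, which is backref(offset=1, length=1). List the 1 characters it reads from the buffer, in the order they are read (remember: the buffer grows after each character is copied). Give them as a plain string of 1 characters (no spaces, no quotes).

Answer: R

Derivation:
Token 1: literal('U'). Output: "U"
Token 2: literal('R'). Output: "UR"
Token 3: backref(off=1, len=1). Buffer before: "UR" (len 2)
  byte 1: read out[1]='R', append. Buffer now: "URR"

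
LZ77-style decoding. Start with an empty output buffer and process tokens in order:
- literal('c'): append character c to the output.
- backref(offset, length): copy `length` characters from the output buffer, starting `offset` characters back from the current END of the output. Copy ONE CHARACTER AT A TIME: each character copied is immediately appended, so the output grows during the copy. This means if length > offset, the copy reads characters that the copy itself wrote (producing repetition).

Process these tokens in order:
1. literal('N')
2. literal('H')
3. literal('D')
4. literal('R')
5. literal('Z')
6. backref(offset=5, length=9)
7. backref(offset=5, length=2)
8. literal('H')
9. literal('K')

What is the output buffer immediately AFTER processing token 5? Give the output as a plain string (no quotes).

Answer: NHDRZ

Derivation:
Token 1: literal('N'). Output: "N"
Token 2: literal('H'). Output: "NH"
Token 3: literal('D'). Output: "NHD"
Token 4: literal('R'). Output: "NHDR"
Token 5: literal('Z'). Output: "NHDRZ"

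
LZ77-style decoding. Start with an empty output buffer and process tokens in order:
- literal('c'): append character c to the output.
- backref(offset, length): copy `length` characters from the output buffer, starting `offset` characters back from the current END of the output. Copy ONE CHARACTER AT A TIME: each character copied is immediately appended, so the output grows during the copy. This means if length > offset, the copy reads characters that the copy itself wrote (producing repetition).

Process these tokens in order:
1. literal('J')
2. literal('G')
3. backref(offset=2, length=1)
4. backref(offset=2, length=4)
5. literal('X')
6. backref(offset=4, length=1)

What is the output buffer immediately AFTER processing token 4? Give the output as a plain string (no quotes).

Answer: JGJGJGJ

Derivation:
Token 1: literal('J'). Output: "J"
Token 2: literal('G'). Output: "JG"
Token 3: backref(off=2, len=1). Copied 'J' from pos 0. Output: "JGJ"
Token 4: backref(off=2, len=4) (overlapping!). Copied 'GJGJ' from pos 1. Output: "JGJGJGJ"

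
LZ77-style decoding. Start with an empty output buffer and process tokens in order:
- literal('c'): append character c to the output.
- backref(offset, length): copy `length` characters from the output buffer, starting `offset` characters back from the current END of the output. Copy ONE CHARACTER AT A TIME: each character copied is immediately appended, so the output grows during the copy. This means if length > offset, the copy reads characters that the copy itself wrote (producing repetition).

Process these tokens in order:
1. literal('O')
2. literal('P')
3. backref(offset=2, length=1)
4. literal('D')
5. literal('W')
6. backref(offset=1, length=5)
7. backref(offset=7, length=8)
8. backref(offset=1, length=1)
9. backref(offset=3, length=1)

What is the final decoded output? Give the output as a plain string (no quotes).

Token 1: literal('O'). Output: "O"
Token 2: literal('P'). Output: "OP"
Token 3: backref(off=2, len=1). Copied 'O' from pos 0. Output: "OPO"
Token 4: literal('D'). Output: "OPOD"
Token 5: literal('W'). Output: "OPODW"
Token 6: backref(off=1, len=5) (overlapping!). Copied 'WWWWW' from pos 4. Output: "OPODWWWWWW"
Token 7: backref(off=7, len=8) (overlapping!). Copied 'DWWWWWWD' from pos 3. Output: "OPODWWWWWWDWWWWWWD"
Token 8: backref(off=1, len=1). Copied 'D' from pos 17. Output: "OPODWWWWWWDWWWWWWDD"
Token 9: backref(off=3, len=1). Copied 'W' from pos 16. Output: "OPODWWWWWWDWWWWWWDDW"

Answer: OPODWWWWWWDWWWWWWDDW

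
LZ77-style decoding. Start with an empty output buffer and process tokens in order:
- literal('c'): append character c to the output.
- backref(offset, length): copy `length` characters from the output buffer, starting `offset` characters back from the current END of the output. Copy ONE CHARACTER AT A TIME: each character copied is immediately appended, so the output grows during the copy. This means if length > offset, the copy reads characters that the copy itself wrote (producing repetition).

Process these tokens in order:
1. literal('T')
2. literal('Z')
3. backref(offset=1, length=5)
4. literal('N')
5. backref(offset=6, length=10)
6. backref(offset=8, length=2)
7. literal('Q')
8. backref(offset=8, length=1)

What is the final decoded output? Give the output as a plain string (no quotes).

Answer: TZZZZZZNZZZZZNZZZZZZQN

Derivation:
Token 1: literal('T'). Output: "T"
Token 2: literal('Z'). Output: "TZ"
Token 3: backref(off=1, len=5) (overlapping!). Copied 'ZZZZZ' from pos 1. Output: "TZZZZZZ"
Token 4: literal('N'). Output: "TZZZZZZN"
Token 5: backref(off=6, len=10) (overlapping!). Copied 'ZZZZZNZZZZ' from pos 2. Output: "TZZZZZZNZZZZZNZZZZ"
Token 6: backref(off=8, len=2). Copied 'ZZ' from pos 10. Output: "TZZZZZZNZZZZZNZZZZZZ"
Token 7: literal('Q'). Output: "TZZZZZZNZZZZZNZZZZZZQ"
Token 8: backref(off=8, len=1). Copied 'N' from pos 13. Output: "TZZZZZZNZZZZZNZZZZZZQN"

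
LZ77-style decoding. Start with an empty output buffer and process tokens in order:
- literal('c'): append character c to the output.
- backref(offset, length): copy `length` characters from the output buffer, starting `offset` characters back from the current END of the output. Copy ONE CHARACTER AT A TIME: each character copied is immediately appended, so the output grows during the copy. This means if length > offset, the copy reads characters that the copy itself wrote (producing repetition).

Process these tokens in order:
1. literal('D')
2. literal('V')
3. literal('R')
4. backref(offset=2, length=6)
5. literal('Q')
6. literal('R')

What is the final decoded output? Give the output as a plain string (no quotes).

Token 1: literal('D'). Output: "D"
Token 2: literal('V'). Output: "DV"
Token 3: literal('R'). Output: "DVR"
Token 4: backref(off=2, len=6) (overlapping!). Copied 'VRVRVR' from pos 1. Output: "DVRVRVRVR"
Token 5: literal('Q'). Output: "DVRVRVRVRQ"
Token 6: literal('R'). Output: "DVRVRVRVRQR"

Answer: DVRVRVRVRQR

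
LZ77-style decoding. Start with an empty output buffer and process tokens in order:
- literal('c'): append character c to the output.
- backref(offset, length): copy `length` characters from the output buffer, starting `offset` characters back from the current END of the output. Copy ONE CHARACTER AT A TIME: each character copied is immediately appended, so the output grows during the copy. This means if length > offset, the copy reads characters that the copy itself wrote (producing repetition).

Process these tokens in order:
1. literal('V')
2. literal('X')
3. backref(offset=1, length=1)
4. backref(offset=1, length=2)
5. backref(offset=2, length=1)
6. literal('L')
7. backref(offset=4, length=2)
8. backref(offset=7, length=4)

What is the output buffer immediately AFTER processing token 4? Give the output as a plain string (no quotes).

Token 1: literal('V'). Output: "V"
Token 2: literal('X'). Output: "VX"
Token 3: backref(off=1, len=1). Copied 'X' from pos 1. Output: "VXX"
Token 4: backref(off=1, len=2) (overlapping!). Copied 'XX' from pos 2. Output: "VXXXX"

Answer: VXXXX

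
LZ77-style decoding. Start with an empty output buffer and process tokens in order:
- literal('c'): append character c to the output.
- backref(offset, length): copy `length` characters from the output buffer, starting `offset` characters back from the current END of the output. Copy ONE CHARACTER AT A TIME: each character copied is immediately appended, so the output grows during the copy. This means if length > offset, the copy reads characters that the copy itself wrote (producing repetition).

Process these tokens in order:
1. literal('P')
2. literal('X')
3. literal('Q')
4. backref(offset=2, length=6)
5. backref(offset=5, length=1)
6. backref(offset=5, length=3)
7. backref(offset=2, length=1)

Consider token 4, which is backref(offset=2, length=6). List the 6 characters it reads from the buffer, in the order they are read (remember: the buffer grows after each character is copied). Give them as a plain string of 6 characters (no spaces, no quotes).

Answer: XQXQXQ

Derivation:
Token 1: literal('P'). Output: "P"
Token 2: literal('X'). Output: "PX"
Token 3: literal('Q'). Output: "PXQ"
Token 4: backref(off=2, len=6). Buffer before: "PXQ" (len 3)
  byte 1: read out[1]='X', append. Buffer now: "PXQX"
  byte 2: read out[2]='Q', append. Buffer now: "PXQXQ"
  byte 3: read out[3]='X', append. Buffer now: "PXQXQX"
  byte 4: read out[4]='Q', append. Buffer now: "PXQXQXQ"
  byte 5: read out[5]='X', append. Buffer now: "PXQXQXQX"
  byte 6: read out[6]='Q', append. Buffer now: "PXQXQXQXQ"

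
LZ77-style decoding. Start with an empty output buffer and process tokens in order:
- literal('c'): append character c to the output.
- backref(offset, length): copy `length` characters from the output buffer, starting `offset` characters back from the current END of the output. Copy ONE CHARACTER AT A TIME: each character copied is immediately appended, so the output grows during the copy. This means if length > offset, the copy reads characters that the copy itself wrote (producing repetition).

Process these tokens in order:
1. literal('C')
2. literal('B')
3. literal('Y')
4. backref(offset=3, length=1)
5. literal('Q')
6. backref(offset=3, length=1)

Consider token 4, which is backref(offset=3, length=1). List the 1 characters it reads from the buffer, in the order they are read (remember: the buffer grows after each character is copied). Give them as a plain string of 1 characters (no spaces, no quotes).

Answer: C

Derivation:
Token 1: literal('C'). Output: "C"
Token 2: literal('B'). Output: "CB"
Token 3: literal('Y'). Output: "CBY"
Token 4: backref(off=3, len=1). Buffer before: "CBY" (len 3)
  byte 1: read out[0]='C', append. Buffer now: "CBYC"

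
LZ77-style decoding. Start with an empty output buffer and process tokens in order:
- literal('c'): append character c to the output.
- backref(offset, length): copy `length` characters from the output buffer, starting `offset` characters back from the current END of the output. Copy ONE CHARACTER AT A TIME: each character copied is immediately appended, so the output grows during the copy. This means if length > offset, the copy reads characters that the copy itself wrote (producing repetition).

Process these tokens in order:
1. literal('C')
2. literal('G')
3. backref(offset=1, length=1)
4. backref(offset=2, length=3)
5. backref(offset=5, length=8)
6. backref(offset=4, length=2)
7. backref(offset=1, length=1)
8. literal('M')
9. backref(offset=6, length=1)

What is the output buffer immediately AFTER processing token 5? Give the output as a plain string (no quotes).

Answer: CGGGGGGGGGGGGG

Derivation:
Token 1: literal('C'). Output: "C"
Token 2: literal('G'). Output: "CG"
Token 3: backref(off=1, len=1). Copied 'G' from pos 1. Output: "CGG"
Token 4: backref(off=2, len=3) (overlapping!). Copied 'GGG' from pos 1. Output: "CGGGGG"
Token 5: backref(off=5, len=8) (overlapping!). Copied 'GGGGGGGG' from pos 1. Output: "CGGGGGGGGGGGGG"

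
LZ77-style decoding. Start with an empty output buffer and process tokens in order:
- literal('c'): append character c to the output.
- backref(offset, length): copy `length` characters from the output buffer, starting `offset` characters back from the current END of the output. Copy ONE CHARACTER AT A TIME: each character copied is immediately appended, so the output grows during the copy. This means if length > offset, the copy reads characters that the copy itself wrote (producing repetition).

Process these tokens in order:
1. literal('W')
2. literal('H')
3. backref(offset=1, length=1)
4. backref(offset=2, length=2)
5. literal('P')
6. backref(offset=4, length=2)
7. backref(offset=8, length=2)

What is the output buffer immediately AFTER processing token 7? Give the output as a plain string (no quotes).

Answer: WHHHHPHHWH

Derivation:
Token 1: literal('W'). Output: "W"
Token 2: literal('H'). Output: "WH"
Token 3: backref(off=1, len=1). Copied 'H' from pos 1. Output: "WHH"
Token 4: backref(off=2, len=2). Copied 'HH' from pos 1. Output: "WHHHH"
Token 5: literal('P'). Output: "WHHHHP"
Token 6: backref(off=4, len=2). Copied 'HH' from pos 2. Output: "WHHHHPHH"
Token 7: backref(off=8, len=2). Copied 'WH' from pos 0. Output: "WHHHHPHHWH"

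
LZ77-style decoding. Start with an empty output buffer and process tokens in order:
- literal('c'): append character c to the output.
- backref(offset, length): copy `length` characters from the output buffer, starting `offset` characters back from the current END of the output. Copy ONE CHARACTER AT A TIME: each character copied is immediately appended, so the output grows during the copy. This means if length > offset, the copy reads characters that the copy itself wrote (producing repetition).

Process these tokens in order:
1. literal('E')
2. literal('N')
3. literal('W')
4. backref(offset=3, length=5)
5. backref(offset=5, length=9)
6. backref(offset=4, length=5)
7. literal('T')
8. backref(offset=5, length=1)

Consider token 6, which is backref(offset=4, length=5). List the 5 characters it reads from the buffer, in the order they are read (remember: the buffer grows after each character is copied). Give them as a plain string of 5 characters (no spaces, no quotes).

Token 1: literal('E'). Output: "E"
Token 2: literal('N'). Output: "EN"
Token 3: literal('W'). Output: "ENW"
Token 4: backref(off=3, len=5) (overlapping!). Copied 'ENWEN' from pos 0. Output: "ENWENWEN"
Token 5: backref(off=5, len=9) (overlapping!). Copied 'ENWENENWE' from pos 3. Output: "ENWENWENENWENENWE"
Token 6: backref(off=4, len=5). Buffer before: "ENWENWENENWENENWE" (len 17)
  byte 1: read out[13]='E', append. Buffer now: "ENWENWENENWENENWEE"
  byte 2: read out[14]='N', append. Buffer now: "ENWENWENENWENENWEEN"
  byte 3: read out[15]='W', append. Buffer now: "ENWENWENENWENENWEENW"
  byte 4: read out[16]='E', append. Buffer now: "ENWENWENENWENENWEENWE"
  byte 5: read out[17]='E', append. Buffer now: "ENWENWENENWENENWEENWEE"

Answer: ENWEE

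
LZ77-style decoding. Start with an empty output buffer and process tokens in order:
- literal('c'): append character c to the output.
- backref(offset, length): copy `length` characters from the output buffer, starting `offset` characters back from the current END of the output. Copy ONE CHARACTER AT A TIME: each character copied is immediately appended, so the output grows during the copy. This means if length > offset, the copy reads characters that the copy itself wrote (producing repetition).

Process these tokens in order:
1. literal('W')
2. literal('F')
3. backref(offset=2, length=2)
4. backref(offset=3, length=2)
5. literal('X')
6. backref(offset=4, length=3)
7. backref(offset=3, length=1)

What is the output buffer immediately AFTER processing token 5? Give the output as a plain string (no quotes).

Answer: WFWFFWX

Derivation:
Token 1: literal('W'). Output: "W"
Token 2: literal('F'). Output: "WF"
Token 3: backref(off=2, len=2). Copied 'WF' from pos 0. Output: "WFWF"
Token 4: backref(off=3, len=2). Copied 'FW' from pos 1. Output: "WFWFFW"
Token 5: literal('X'). Output: "WFWFFWX"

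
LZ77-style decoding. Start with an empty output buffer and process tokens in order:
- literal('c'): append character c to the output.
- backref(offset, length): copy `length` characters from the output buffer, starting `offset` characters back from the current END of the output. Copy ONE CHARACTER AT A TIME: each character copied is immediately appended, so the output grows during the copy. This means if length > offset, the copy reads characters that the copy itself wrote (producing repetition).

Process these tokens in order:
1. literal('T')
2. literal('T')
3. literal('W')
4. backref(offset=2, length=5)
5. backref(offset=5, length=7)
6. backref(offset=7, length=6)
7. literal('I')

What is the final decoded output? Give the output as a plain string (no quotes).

Answer: TTWTWTWTTWTWTTWTWTWTTI

Derivation:
Token 1: literal('T'). Output: "T"
Token 2: literal('T'). Output: "TT"
Token 3: literal('W'). Output: "TTW"
Token 4: backref(off=2, len=5) (overlapping!). Copied 'TWTWT' from pos 1. Output: "TTWTWTWT"
Token 5: backref(off=5, len=7) (overlapping!). Copied 'TWTWTTW' from pos 3. Output: "TTWTWTWTTWTWTTW"
Token 6: backref(off=7, len=6). Copied 'TWTWTT' from pos 8. Output: "TTWTWTWTTWTWTTWTWTWTT"
Token 7: literal('I'). Output: "TTWTWTWTTWTWTTWTWTWTTI"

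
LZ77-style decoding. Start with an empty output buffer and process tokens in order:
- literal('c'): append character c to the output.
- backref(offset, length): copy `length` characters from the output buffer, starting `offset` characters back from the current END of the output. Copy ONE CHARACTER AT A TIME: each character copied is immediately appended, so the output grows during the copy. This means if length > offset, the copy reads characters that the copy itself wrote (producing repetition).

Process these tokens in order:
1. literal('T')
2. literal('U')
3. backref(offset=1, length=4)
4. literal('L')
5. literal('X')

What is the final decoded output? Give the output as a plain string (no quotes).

Answer: TUUUUULX

Derivation:
Token 1: literal('T'). Output: "T"
Token 2: literal('U'). Output: "TU"
Token 3: backref(off=1, len=4) (overlapping!). Copied 'UUUU' from pos 1. Output: "TUUUUU"
Token 4: literal('L'). Output: "TUUUUUL"
Token 5: literal('X'). Output: "TUUUUULX"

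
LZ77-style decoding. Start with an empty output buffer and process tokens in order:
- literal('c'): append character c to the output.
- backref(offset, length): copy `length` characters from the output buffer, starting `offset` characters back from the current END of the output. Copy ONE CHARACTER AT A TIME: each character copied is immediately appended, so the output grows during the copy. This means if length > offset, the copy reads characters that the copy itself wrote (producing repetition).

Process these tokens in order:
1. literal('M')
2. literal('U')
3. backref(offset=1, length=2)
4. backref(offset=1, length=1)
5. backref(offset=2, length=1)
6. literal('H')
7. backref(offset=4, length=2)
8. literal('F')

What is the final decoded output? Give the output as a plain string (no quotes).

Answer: MUUUUUHUUF

Derivation:
Token 1: literal('M'). Output: "M"
Token 2: literal('U'). Output: "MU"
Token 3: backref(off=1, len=2) (overlapping!). Copied 'UU' from pos 1. Output: "MUUU"
Token 4: backref(off=1, len=1). Copied 'U' from pos 3. Output: "MUUUU"
Token 5: backref(off=2, len=1). Copied 'U' from pos 3. Output: "MUUUUU"
Token 6: literal('H'). Output: "MUUUUUH"
Token 7: backref(off=4, len=2). Copied 'UU' from pos 3. Output: "MUUUUUHUU"
Token 8: literal('F'). Output: "MUUUUUHUUF"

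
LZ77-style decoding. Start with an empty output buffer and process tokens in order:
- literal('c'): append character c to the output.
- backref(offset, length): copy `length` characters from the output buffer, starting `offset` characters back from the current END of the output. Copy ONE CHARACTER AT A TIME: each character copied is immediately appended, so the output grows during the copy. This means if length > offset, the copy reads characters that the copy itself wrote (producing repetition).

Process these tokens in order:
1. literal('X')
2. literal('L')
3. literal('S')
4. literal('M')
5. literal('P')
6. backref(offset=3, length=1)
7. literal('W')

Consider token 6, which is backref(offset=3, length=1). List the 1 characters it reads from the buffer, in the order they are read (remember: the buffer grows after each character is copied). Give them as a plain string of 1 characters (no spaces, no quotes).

Answer: S

Derivation:
Token 1: literal('X'). Output: "X"
Token 2: literal('L'). Output: "XL"
Token 3: literal('S'). Output: "XLS"
Token 4: literal('M'). Output: "XLSM"
Token 5: literal('P'). Output: "XLSMP"
Token 6: backref(off=3, len=1). Buffer before: "XLSMP" (len 5)
  byte 1: read out[2]='S', append. Buffer now: "XLSMPS"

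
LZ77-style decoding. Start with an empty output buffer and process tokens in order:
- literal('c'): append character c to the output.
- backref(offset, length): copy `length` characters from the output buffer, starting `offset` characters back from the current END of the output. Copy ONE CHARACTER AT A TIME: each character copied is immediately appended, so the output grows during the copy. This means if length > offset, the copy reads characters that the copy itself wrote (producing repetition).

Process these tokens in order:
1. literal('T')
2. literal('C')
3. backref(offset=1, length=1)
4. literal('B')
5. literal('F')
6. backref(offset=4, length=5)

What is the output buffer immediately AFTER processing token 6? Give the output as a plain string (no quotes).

Answer: TCCBFCCBFC

Derivation:
Token 1: literal('T'). Output: "T"
Token 2: literal('C'). Output: "TC"
Token 3: backref(off=1, len=1). Copied 'C' from pos 1. Output: "TCC"
Token 4: literal('B'). Output: "TCCB"
Token 5: literal('F'). Output: "TCCBF"
Token 6: backref(off=4, len=5) (overlapping!). Copied 'CCBFC' from pos 1. Output: "TCCBFCCBFC"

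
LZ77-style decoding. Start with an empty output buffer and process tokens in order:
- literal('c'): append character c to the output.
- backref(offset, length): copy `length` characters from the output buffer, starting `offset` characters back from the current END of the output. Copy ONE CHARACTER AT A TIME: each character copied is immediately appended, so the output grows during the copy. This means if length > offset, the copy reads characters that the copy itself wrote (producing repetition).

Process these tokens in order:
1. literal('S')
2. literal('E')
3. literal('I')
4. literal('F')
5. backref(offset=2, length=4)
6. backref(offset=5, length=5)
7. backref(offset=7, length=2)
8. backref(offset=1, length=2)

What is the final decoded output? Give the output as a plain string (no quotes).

Answer: SEIFIFIFFIFIFIFFF

Derivation:
Token 1: literal('S'). Output: "S"
Token 2: literal('E'). Output: "SE"
Token 3: literal('I'). Output: "SEI"
Token 4: literal('F'). Output: "SEIF"
Token 5: backref(off=2, len=4) (overlapping!). Copied 'IFIF' from pos 2. Output: "SEIFIFIF"
Token 6: backref(off=5, len=5). Copied 'FIFIF' from pos 3. Output: "SEIFIFIFFIFIF"
Token 7: backref(off=7, len=2). Copied 'IF' from pos 6. Output: "SEIFIFIFFIFIFIF"
Token 8: backref(off=1, len=2) (overlapping!). Copied 'FF' from pos 14. Output: "SEIFIFIFFIFIFIFFF"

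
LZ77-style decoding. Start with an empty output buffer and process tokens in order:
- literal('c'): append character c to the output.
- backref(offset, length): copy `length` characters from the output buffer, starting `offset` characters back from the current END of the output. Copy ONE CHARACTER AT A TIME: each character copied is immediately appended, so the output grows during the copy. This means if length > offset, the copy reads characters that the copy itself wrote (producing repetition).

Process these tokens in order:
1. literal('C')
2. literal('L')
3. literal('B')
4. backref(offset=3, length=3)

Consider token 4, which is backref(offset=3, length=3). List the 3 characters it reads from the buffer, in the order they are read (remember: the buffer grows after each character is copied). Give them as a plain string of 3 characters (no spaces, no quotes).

Token 1: literal('C'). Output: "C"
Token 2: literal('L'). Output: "CL"
Token 3: literal('B'). Output: "CLB"
Token 4: backref(off=3, len=3). Buffer before: "CLB" (len 3)
  byte 1: read out[0]='C', append. Buffer now: "CLBC"
  byte 2: read out[1]='L', append. Buffer now: "CLBCL"
  byte 3: read out[2]='B', append. Buffer now: "CLBCLB"

Answer: CLB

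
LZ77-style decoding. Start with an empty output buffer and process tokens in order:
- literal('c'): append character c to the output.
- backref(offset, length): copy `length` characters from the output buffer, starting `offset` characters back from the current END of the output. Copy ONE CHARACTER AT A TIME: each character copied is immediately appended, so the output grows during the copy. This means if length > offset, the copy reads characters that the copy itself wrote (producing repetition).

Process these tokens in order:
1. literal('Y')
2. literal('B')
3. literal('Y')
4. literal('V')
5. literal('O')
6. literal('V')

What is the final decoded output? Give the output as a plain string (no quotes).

Token 1: literal('Y'). Output: "Y"
Token 2: literal('B'). Output: "YB"
Token 3: literal('Y'). Output: "YBY"
Token 4: literal('V'). Output: "YBYV"
Token 5: literal('O'). Output: "YBYVO"
Token 6: literal('V'). Output: "YBYVOV"

Answer: YBYVOV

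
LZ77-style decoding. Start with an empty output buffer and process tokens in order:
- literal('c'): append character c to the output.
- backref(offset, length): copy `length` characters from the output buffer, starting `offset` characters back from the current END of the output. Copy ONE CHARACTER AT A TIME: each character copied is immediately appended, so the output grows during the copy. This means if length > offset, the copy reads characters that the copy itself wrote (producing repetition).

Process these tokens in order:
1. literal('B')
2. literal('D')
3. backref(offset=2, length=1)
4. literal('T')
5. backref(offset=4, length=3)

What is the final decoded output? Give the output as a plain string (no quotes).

Token 1: literal('B'). Output: "B"
Token 2: literal('D'). Output: "BD"
Token 3: backref(off=2, len=1). Copied 'B' from pos 0. Output: "BDB"
Token 4: literal('T'). Output: "BDBT"
Token 5: backref(off=4, len=3). Copied 'BDB' from pos 0. Output: "BDBTBDB"

Answer: BDBTBDB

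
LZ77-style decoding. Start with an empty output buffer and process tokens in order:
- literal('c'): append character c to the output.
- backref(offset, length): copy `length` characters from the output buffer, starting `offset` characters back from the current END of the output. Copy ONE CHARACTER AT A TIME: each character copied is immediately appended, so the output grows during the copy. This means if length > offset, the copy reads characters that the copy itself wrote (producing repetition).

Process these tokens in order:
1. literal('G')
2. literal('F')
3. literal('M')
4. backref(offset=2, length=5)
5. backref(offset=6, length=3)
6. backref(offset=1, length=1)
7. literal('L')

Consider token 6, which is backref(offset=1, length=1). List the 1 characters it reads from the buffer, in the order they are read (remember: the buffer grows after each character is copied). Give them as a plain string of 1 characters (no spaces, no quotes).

Token 1: literal('G'). Output: "G"
Token 2: literal('F'). Output: "GF"
Token 3: literal('M'). Output: "GFM"
Token 4: backref(off=2, len=5) (overlapping!). Copied 'FMFMF' from pos 1. Output: "GFMFMFMF"
Token 5: backref(off=6, len=3). Copied 'MFM' from pos 2. Output: "GFMFMFMFMFM"
Token 6: backref(off=1, len=1). Buffer before: "GFMFMFMFMFM" (len 11)
  byte 1: read out[10]='M', append. Buffer now: "GFMFMFMFMFMM"

Answer: M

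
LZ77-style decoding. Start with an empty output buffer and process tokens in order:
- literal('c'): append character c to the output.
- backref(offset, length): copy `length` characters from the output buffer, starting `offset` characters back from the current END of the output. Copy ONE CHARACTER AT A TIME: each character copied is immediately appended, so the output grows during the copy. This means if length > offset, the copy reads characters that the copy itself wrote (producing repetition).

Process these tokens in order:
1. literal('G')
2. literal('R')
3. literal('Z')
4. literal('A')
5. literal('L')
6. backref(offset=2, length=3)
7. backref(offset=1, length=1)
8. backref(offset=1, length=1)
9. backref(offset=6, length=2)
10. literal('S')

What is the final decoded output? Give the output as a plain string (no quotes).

Token 1: literal('G'). Output: "G"
Token 2: literal('R'). Output: "GR"
Token 3: literal('Z'). Output: "GRZ"
Token 4: literal('A'). Output: "GRZA"
Token 5: literal('L'). Output: "GRZAL"
Token 6: backref(off=2, len=3) (overlapping!). Copied 'ALA' from pos 3. Output: "GRZALALA"
Token 7: backref(off=1, len=1). Copied 'A' from pos 7. Output: "GRZALALAA"
Token 8: backref(off=1, len=1). Copied 'A' from pos 8. Output: "GRZALALAAA"
Token 9: backref(off=6, len=2). Copied 'LA' from pos 4. Output: "GRZALALAAALA"
Token 10: literal('S'). Output: "GRZALALAAALAS"

Answer: GRZALALAAALAS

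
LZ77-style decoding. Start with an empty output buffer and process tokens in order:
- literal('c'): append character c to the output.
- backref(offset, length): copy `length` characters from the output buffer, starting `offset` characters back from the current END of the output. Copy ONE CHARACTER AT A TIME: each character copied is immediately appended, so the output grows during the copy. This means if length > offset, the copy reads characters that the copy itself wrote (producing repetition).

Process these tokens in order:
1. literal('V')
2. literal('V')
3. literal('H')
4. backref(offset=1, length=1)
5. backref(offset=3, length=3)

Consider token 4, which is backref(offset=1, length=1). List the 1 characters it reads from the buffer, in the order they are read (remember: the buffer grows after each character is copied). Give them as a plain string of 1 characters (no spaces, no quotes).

Answer: H

Derivation:
Token 1: literal('V'). Output: "V"
Token 2: literal('V'). Output: "VV"
Token 3: literal('H'). Output: "VVH"
Token 4: backref(off=1, len=1). Buffer before: "VVH" (len 3)
  byte 1: read out[2]='H', append. Buffer now: "VVHH"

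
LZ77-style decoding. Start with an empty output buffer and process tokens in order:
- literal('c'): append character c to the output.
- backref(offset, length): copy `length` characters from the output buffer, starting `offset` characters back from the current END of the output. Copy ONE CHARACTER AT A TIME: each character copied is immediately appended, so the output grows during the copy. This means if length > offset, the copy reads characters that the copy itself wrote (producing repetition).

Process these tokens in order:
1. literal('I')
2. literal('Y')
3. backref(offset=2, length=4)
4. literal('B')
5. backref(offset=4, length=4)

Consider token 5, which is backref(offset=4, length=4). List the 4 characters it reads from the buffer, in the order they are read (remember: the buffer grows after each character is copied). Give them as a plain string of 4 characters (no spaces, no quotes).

Answer: YIYB

Derivation:
Token 1: literal('I'). Output: "I"
Token 2: literal('Y'). Output: "IY"
Token 3: backref(off=2, len=4) (overlapping!). Copied 'IYIY' from pos 0. Output: "IYIYIY"
Token 4: literal('B'). Output: "IYIYIYB"
Token 5: backref(off=4, len=4). Buffer before: "IYIYIYB" (len 7)
  byte 1: read out[3]='Y', append. Buffer now: "IYIYIYBY"
  byte 2: read out[4]='I', append. Buffer now: "IYIYIYBYI"
  byte 3: read out[5]='Y', append. Buffer now: "IYIYIYBYIY"
  byte 4: read out[6]='B', append. Buffer now: "IYIYIYBYIYB"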